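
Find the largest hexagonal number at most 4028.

Solve n(2n−1) ≤ 4028 for integer n.
n = 45 gives 4005 ≤ 4028, while n = 46 gives 4186 > 4028; so the answer is 4005.

4005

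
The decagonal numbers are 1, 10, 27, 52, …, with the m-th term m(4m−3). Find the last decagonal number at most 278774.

Solve n(4n−3) ≤ 278774 for integer n.
n = 264 gives 277992 ≤ 278774, while n = 265 gives 280105 > 278774; so the answer is 277992.

277992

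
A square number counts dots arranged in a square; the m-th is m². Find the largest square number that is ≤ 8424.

Solve n² ≤ 8424 for integer n.
n = 91 gives 8281 ≤ 8424, while n = 92 gives 8464 > 8424; so the answer is 8281.

8281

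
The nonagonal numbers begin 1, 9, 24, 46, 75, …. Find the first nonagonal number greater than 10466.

10836

Solve n(7n−5)/2 > 10466 for integer n.
The largest n with value ≤ 10466 is 55 (since 10450 ≤ 10466 < 10836), so the first above is n = 56, value 10836.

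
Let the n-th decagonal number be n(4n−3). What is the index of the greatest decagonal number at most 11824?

Solve n(4n−3) ≤ 11824 for integer n.
n = 54 gives 11502 ≤ 11824, while n = 55 gives 11935 > 11824; so the answer is index 54.

54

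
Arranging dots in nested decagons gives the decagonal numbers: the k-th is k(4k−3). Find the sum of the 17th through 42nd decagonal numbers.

Σ i(4i−3) = 4Σi² − 3Σi over i = 17..42.
Σi = 903 − 136 = 767 and Σi² = 25585 − 1496 = 24089.
4·24089 − 3·767 = 94055.

94055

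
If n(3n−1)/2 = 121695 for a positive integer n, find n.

285

Set n(3n−1)/2 = 121695, giving 3n² − n − 243390 = 0.
The discriminant is 1 + 24·121695 = 2920681, and √2920681 = 1709.
So n = (1 + 1709) / 6 = 1710/6 = 285.
Check: 285·(3·285 − 1)/2 = 121695. ✓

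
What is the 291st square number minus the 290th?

581

n² − (n−1)² = 2n − 1, so 291² − 290² = 2·291 − 1 = 581.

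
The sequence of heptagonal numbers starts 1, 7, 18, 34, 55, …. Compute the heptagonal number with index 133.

The 133rd heptagonal number is n(5n−3)/2 with n = 133.
133·(5·133 − 3)/2 = 133·662/2 = 133·331 = 44023.

44023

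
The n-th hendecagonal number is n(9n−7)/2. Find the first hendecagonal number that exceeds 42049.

Solve n(9n−7)/2 > 42049 for integer n.
The largest n with value ≤ 42049 is 97 (since 42001 ≤ 42049 < 42875), so the first above is n = 98, value 42875.

42875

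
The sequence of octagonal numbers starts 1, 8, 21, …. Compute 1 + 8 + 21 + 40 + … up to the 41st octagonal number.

69741

Σ i(3i−2) = 3Σi² − 2Σi over i = 1..41.
Σi = 861 and Σi² = 23821.
3·23821 − 2·861 = 69741.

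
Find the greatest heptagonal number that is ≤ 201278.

201214

Solve n(5n−3)/2 ≤ 201278 for integer n.
n = 284 gives 201214 ≤ 201278, while n = 285 gives 202635 > 201278; so the answer is 201214.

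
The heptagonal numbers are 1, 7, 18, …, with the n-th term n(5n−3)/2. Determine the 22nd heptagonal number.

The 22nd heptagonal number is n(5n−3)/2 with n = 22.
22·(5·22 − 3)/2 = 22·107/2 = 1177.

1177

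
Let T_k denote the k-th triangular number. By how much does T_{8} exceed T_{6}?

8·9/2 = 36 and 6·7/2 = 21.
Difference: 36 − 21 = 15.

15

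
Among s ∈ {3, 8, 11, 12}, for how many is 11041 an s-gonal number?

1

s = 3: P(3, 148) = 11026 and P(3, 149) = 11175; 11041 is not s-gonal.
s = 8: P(8, 61) = 11041. ✓
s = 11: P(11, 49) = 10633 and P(11, 50) = 11075; 11041 is not s-gonal.
s = 12: P(12, 47) = 10857 and P(12, 48) = 11328; 11041 is not s-gonal.
Hits: s ∈ {8} → 1.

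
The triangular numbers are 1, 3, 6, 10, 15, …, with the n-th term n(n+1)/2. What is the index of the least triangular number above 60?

Solve n(n+1)/2 > 60 for integer n.
The largest n with value ≤ 60 is 10 (since 55 ≤ 60 < 66), so the first above is n = 11, value 66.

11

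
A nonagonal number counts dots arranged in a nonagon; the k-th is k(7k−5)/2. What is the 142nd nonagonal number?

The 142nd nonagonal number is n(7n−5)/2 with n = 142.
142·(7·142 − 5)/2 = 142·989/2 = 70219.

70219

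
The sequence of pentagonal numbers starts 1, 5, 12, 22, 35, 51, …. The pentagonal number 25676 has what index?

131

Set n(3n−1)/2 = 25676, giving 3n² − n − 51352 = 0.
The discriminant is 1 + 24·25676 = 616225, and √616225 = 785.
So n = (1 + 785) / 6 = 786/6 = 131.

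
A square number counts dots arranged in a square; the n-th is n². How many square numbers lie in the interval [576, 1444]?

The n-th square number is n².
Smallest index with value ≥ 576: n = 24 (giving 576).
Largest index with value ≤ 1444: n = 38 (giving 1444).
Indices 24 through 38: 15 terms.

15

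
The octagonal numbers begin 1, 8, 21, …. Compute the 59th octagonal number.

10325

The 59th octagonal number is n(3n−2) with n = 59.
59·(3·59 − 2) = 59·175 = 10325.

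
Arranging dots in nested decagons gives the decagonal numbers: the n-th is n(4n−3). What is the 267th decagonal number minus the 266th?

2129

Consecutive decagonal numbers differ by 8n − 7: here 8·267 − 7 = 2129.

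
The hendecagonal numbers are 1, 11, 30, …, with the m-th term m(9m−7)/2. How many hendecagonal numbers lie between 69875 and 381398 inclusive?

The n-th hendecagonal number is n(9n−7)/2.
Smallest index with value ≥ 69875: n = 125 (giving 69875).
Largest index with value ≤ 381398: n = 291 (giving 380046).
Indices 125 through 291: 167 terms.

167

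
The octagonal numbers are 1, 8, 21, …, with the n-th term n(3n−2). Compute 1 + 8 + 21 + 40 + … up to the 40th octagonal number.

64780

Σ i(3i−2) = 3Σi² − 2Σi over i = 1..40.
Σi = 820 and Σi² = 22140.
3·22140 − 2·820 = 64780.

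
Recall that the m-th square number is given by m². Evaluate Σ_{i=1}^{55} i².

Σ_{i=1}^{55} i² = 55·56·111/6 = 56980.

56980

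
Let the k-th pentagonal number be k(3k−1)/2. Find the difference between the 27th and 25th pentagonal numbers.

155

27·(3·27 − 1)/2 = 1080 and 25·(3·25 − 1)/2 = 925.
Difference: 1080 − 925 = 155.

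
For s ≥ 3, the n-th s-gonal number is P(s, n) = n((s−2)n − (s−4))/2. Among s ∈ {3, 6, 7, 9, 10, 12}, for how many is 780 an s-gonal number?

2

s = 3: P(3, 39) = 780. ✓
s = 6: P(6, 20) = 780. ✓
s = 7: P(7, 17) = 697 and P(7, 18) = 783; 780 is not s-gonal.
s = 9: P(9, 15) = 750 and P(9, 16) = 856; 780 is not s-gonal.
s = 10: P(10, 14) = 742 and P(10, 15) = 855; 780 is not s-gonal.
s = 12: P(12, 12) = 672 and P(12, 13) = 793; 780 is not s-gonal.
Hits: s ∈ {3, 6} → 2.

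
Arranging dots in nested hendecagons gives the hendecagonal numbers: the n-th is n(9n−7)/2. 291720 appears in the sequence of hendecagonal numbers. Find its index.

255

Set n(9n−7)/2 = 291720, giving 9n² − 7n − 583440 = 0.
The discriminant is 49 + 72·291720 = 21003889, and √21003889 = 4583.
So n = (7 + 4583) / 18 = 4590/18 = 255.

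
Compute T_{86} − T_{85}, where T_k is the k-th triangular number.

Consecutive triangular numbers differ by n: T_{86} − T_{85} = 86.

86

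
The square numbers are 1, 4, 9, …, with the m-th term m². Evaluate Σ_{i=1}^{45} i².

31395

Σ_{i=1}^{45} i² = 45·46·91/6 = 31395.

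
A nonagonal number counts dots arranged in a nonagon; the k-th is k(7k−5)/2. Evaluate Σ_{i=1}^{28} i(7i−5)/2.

25984

Σ i(7i−5)/2 = (7Σi² − 5Σi) / 2 over i = 1..28.
Σi = 406 and Σi² = 7714.
(7·7714 − 5·406) / 2 = 51968/2 = 25984.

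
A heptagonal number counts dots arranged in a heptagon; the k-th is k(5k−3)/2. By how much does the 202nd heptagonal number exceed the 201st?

1006

Consecutive heptagonal numbers differ by 5n − 4: here 5·202 − 4 = 1006.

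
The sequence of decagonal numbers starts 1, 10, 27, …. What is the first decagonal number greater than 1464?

Solve n(4n−3) > 1464 for integer n.
The largest n with value ≤ 1464 is 19 (since 1387 ≤ 1464 < 1540), so the first above is n = 20, value 1540.

1540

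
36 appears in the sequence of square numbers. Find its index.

6

We need n² = 36, so n = √36 = 6.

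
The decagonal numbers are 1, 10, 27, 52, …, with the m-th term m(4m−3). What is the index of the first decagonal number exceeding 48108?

111

Solve n(4n−3) > 48108 for integer n.
The largest n with value ≤ 48108 is 110 (since 48070 ≤ 48108 < 48951), so the first above is n = 111, value 48951.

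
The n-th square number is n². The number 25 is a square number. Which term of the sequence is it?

5

We need n² = 25, so n = √25 = 5.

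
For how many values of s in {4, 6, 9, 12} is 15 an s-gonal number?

1

s = 4: P(4, 3) = 9 and P(4, 4) = 16; 15 is not s-gonal.
s = 6: P(6, 3) = 15. ✓
s = 9: P(9, 2) = 9 and P(9, 3) = 24; 15 is not s-gonal.
s = 12: P(12, 2) = 12 and P(12, 3) = 33; 15 is not s-gonal.
Hits: s ∈ {6} → 1.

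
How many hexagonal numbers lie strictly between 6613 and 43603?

The n-th hexagonal number is n(2n−1).
Smallest index with value > 6613: n = 58 (giving 6670).
Largest index with value < 43603: n = 147 (giving 43071).
Indices 58 through 147: 90 terms.

90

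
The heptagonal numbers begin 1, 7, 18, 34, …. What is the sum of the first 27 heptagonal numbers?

Σ i(5i−3)/2 = (5Σi² − 3Σi) / 2 over i = 1..27.
Σi = 378 and Σi² = 6930.
(5·6930 − 3·378) / 2 = 33516/2 = 16758.

16758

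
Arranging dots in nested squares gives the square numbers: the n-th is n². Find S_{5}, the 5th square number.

The 5th square number is n² with n = 5.
5² = 25.

25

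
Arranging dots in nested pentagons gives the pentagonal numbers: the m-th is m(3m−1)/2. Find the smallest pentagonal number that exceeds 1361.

1426

Solve n(3n−1)/2 > 1361 for integer n.
The largest n with value ≤ 1361 is 30 (since 1335 ≤ 1361 < 1426), so the first above is n = 31, value 1426.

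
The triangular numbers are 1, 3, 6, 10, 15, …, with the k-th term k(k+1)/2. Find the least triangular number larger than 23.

28

Solve n(n+1)/2 > 23 for integer n.
The largest n with value ≤ 23 is 6 (since 21 ≤ 23 < 28), so the first above is n = 7, value 28.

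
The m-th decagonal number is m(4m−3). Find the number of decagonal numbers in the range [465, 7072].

31

The n-th decagonal number is n(4n−3).
Smallest index with value ≥ 465: n = 12 (giving 540).
Largest index with value ≤ 7072: n = 42 (giving 6930).
Indices 12 through 42: 31 terms.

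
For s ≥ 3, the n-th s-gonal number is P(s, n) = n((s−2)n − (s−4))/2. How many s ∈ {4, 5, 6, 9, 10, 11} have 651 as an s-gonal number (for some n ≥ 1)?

2

s = 4: P(4, 25) = 625 and P(4, 26) = 676; 651 is not s-gonal.
s = 5: P(5, 21) = 651. ✓
s = 6: P(6, 18) = 630 and P(6, 19) = 703; 651 is not s-gonal.
s = 9: P(9, 14) = 651. ✓
s = 10: P(10, 13) = 637 and P(10, 14) = 742; 651 is not s-gonal.
s = 11: P(11, 12) = 606 and P(11, 13) = 715; 651 is not s-gonal.
Hits: s ∈ {5, 9} → 2.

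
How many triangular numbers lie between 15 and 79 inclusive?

The n-th triangular number is n(n+1)/2.
Smallest index with value ≥ 15: n = 5 (giving 15).
Largest index with value ≤ 79: n = 12 (giving 78).
Indices 5 through 12: 8 terms.

8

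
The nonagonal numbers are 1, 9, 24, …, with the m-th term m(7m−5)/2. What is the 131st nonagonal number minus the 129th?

1815

131·(7·131 − 5)/2 = 59736 and 129·(7·129 − 5)/2 = 57921.
Difference: 59736 − 57921 = 1815.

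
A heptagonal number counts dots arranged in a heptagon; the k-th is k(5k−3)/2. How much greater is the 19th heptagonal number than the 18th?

Consecutive heptagonal numbers differ by 5n − 4: here 5·19 − 4 = 91.

91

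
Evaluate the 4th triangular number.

10

The 4th triangular number is n(n+1)/2 with n = 4.
4·5/2 = 20/2 = 10.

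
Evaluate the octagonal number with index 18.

936

18·(3·18 − 2) = 18·52 = 936.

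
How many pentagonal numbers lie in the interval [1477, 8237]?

43

The n-th pentagonal number is n(3n−1)/2.
Smallest index with value ≥ 1477: n = 32 (giving 1520).
Largest index with value ≤ 8237: n = 74 (giving 8177).
Indices 32 through 74: 43 terms.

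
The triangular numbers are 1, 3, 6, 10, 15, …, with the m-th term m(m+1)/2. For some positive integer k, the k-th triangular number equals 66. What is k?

11

Set n(n+1)/2 = 66, giving n² + n − 132 = 0.
So n = (-1 + 23) / 2 = 22/2 = 11.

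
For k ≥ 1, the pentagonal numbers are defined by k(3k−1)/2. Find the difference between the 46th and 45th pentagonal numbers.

Consecutive pentagonal numbers differ by 3n − 2: here 3·46 − 2 = 136.

136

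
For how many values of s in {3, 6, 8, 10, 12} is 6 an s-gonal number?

s = 3: P(3, 3) = 6. ✓
s = 6: P(6, 2) = 6. ✓
s = 8: P(8, 1) = 1 and P(8, 2) = 8; 6 is not s-gonal.
s = 10: P(10, 1) = 1 and P(10, 2) = 10; 6 is not s-gonal.
s = 12: P(12, 1) = 1 and P(12, 2) = 12; 6 is not s-gonal.
Hits: s ∈ {3, 6} → 2.

2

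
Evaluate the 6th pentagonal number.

51

The 6th pentagonal number is n(3n−1)/2 with n = 6.
6·(3·6 − 1)/2 = 6·17/2 = 51.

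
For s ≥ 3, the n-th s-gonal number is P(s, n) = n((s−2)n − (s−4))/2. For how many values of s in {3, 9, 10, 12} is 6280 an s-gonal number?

s = 3: P(3, 111) = 6216 and P(3, 112) = 6328; 6280 is not s-gonal.
s = 9: P(9, 42) = 6069 and P(9, 43) = 6364; 6280 is not s-gonal.
s = 10: P(10, 40) = 6280. ✓
s = 12: P(12, 35) = 5985 and P(12, 36) = 6336; 6280 is not s-gonal.
Hits: s ∈ {10} → 1.

1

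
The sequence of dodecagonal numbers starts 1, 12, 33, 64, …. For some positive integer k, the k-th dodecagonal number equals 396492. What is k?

282

Set n(5n−4) = 396492, giving 5n² − 4n − 396492 = 0.
The discriminant is 16 + 20·396492 = 7929856, and √7929856 = 2816.
So n = (4 + 2816) / 10 = 2820/10 = 282.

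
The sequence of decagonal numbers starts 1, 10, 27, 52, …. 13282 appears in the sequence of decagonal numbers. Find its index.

58

Set n(4n−3) = 13282, giving 4n² − 3n − 13282 = 0.
So n = (3 + 461) / 8 = 464/8 = 58.
Check: 58·(4·58 − 3) = 13282. ✓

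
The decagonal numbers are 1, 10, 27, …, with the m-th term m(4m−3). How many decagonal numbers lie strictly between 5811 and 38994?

The n-th decagonal number is n(4n−3).
Smallest index with value > 5811: n = 39 (giving 5967).
Largest index with value < 38994: n = 99 (giving 38907).
Indices 39 through 99: 61 terms.

61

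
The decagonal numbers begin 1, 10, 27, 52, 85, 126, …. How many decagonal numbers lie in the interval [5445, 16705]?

The n-th decagonal number is n(4n−3).
Smallest index with value ≥ 5445: n = 38 (giving 5662).
Largest index with value ≤ 16705: n = 65 (giving 16705).
Indices 38 through 65: 28 terms.

28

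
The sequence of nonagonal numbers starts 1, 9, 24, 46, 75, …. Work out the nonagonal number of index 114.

The 114th nonagonal number is n(7n−5)/2 with n = 114.
114·(7·114 − 5)/2 = 114·793/2 = 45201.

45201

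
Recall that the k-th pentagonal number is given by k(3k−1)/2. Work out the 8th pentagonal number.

92

The 8th pentagonal number is n(3n−1)/2 with n = 8.
8·(3·8 − 1)/2 = 8·23/2 = 92.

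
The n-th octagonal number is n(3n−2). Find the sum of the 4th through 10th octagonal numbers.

1015

Σ i(3i−2) = 3Σi² − 2Σi over i = 4..10.
Σi = 55 − 6 = 49 and Σi² = 385 − 14 = 371.
3·371 − 2·49 = 1015.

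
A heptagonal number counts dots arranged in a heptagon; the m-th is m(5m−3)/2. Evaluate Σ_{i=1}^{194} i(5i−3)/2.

Σ i(5i−3)/2 = (5Σi² − 3Σi) / 2 over i = 1..194.
Σi = 18915 and Σi² = 2452645.
(5·2452645 − 3·18915) / 2 = 12206480/2 = 6103240.

6103240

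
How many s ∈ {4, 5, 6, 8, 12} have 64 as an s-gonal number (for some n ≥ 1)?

s = 4: P(4, 8) = 64. ✓
s = 5: P(5, 6) = 51 and P(5, 7) = 70; 64 is not s-gonal.
s = 6: P(6, 5) = 45 and P(6, 6) = 66; 64 is not s-gonal.
s = 8: P(8, 4) = 40 and P(8, 5) = 65; 64 is not s-gonal.
s = 12: P(12, 4) = 64. ✓
Hits: s ∈ {4, 12} → 2.

2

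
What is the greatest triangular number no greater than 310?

300

Solve n(n+1)/2 ≤ 310 for integer n.
n = 24 gives 300 ≤ 310, while n = 25 gives 325 > 310; so the answer is 300.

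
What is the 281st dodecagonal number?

393681

The 281st dodecagonal number is n(5n−4) with n = 281.
281·(5·281 − 4) = 281·1401 = 393681.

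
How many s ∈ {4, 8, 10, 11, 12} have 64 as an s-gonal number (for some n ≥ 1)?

2

s = 4: P(4, 8) = 64. ✓
s = 8: P(8, 4) = 40 and P(8, 5) = 65; 64 is not s-gonal.
s = 10: P(10, 4) = 52 and P(10, 5) = 85; 64 is not s-gonal.
s = 11: P(11, 4) = 58 and P(11, 5) = 95; 64 is not s-gonal.
s = 12: P(12, 4) = 64. ✓
Hits: s ∈ {4, 12} → 2.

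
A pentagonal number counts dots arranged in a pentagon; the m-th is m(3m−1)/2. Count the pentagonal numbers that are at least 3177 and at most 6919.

22

The n-th pentagonal number is n(3n−1)/2.
Smallest index with value ≥ 3177: n = 47 (giving 3290).
Largest index with value ≤ 6919: n = 68 (giving 6902).
Indices 47 through 68: 22 terms.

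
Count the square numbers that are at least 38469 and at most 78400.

The n-th square number is n².
Smallest index with value ≥ 38469: n = 197 (giving 38809).
Largest index with value ≤ 78400: n = 280 (giving 78400).
Indices 197 through 280: 84 terms.

84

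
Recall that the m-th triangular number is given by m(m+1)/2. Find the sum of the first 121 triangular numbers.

302621

Σ i(i+1)/2 = (Σi² + Σi) / 2 over i = 1..121.
Σi = 7381 and Σi² = 597861.
(1·597861 + 1·7381) / 2 = 605242/2 = 302621.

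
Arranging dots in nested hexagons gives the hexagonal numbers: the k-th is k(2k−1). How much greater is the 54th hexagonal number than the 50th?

828

54·(2·54 − 1) = 5778 and 50·(2·50 − 1) = 4950.
Difference: 5778 − 4950 = 828.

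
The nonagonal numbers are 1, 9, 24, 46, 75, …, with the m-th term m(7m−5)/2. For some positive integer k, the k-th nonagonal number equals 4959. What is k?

Set n(7n−5)/2 = 4959, giving 7n² − 5n − 9918 = 0.
So n = (5 + 527) / 14 = 532/14 = 38.

38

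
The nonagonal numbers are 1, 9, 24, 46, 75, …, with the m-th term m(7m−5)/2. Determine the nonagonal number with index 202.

142309

The 202nd nonagonal number is n(7n−5)/2 with n = 202.
202·(7·202 − 5)/2 = 202·1409/2 = 142309.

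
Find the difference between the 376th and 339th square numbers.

26455

376² = 141376 and 339² = 114921.
Difference: 141376 − 114921 = 26455.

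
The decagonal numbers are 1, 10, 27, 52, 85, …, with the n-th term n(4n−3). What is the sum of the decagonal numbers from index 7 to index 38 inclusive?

73552

Σ i(4i−3) = 4Σi² − 3Σi over i = 7..38.
Σi = 741 − 21 = 720 and Σi² = 19019 − 91 = 18928.
4·18928 − 3·720 = 73552.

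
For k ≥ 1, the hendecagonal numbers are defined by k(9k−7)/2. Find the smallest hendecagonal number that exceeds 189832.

Solve n(9n−7)/2 > 189832 for integer n.
The largest n with value ≤ 189832 is 205 (since 188395 ≤ 189832 < 190241), so the first above is n = 206, value 190241.

190241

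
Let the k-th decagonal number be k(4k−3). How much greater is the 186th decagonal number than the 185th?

1481

Consecutive decagonal numbers differ by 8n − 7: here 8·186 − 7 = 1481.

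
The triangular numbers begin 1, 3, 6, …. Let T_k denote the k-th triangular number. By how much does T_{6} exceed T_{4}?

6·7/2 = 21 and 4·5/2 = 10.
Difference: 21 − 10 = 11.

11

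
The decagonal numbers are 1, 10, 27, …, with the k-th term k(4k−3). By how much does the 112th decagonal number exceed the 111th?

889

Consecutive decagonal numbers differ by 8n − 7: here 8·112 − 7 = 889.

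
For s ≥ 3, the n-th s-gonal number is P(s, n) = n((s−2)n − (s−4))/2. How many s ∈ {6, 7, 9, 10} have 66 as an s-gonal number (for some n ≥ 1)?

1

s = 6: P(6, 6) = 66. ✓
s = 7: P(7, 5) = 55 and P(7, 6) = 81; 66 is not s-gonal.
s = 9: P(9, 4) = 46 and P(9, 5) = 75; 66 is not s-gonal.
s = 10: P(10, 4) = 52 and P(10, 5) = 85; 66 is not s-gonal.
Hits: s ∈ {6} → 1.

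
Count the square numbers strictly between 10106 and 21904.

The n-th square number is n².
Smallest index with value > 10106: n = 101 (giving 10201).
Largest index with value < 21904: n = 147 (giving 21609).
Indices 101 through 147: 47 terms.

47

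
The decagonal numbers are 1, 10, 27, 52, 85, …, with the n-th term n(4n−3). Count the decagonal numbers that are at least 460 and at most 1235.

The n-th decagonal number is n(4n−3).
Smallest index with value ≥ 460: n = 12 (giving 540).
Largest index with value ≤ 1235: n = 17 (giving 1105).
Indices 12 through 17: 6 terms.

6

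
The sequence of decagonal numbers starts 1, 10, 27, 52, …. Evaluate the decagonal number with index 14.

742

The 14th decagonal number is n(4n−3) with n = 14.
14·(4·14 − 3) = 14·53 = 742.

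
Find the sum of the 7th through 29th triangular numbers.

Σ i(i+1)/2 = (Σi² + Σi) / 2 over i = 7..29.
Σi = 435 − 21 = 414 and Σi² = 8555 − 91 = 8464.
(1·8464 + 1·414) / 2 = 8878/2 = 4439.

4439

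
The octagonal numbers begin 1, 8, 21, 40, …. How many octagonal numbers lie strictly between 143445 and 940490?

The n-th octagonal number is n(3n−2).
Smallest index with value > 143445: n = 220 (giving 144760).
Largest index with value < 940490: n = 560 (giving 939680).
Indices 220 through 560: 341 terms.

341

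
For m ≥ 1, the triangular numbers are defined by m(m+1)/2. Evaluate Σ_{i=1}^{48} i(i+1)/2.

Σ i(i+1)/2 = (Σi² + Σi) / 2 over i = 1..48.
Σi = 1176 and Σi² = 38024.
(1·38024 + 1·1176) / 2 = 39200/2 = 19600.

19600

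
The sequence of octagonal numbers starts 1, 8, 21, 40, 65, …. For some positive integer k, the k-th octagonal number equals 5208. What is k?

Set n(3n−2) = 5208, giving 3n² − 2n − 5208 = 0.
The discriminant is 4 + 12·5208 = 62500, and √62500 = 250.
So n = (2 + 250) / 6 = 252/6 = 42.
Check: 42·(3·42 − 2) = 5208. ✓

42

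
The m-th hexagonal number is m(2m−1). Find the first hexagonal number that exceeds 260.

276

Solve n(2n−1) > 260 for integer n.
The largest n with value ≤ 260 is 11 (since 231 ≤ 260 < 276), so the first above is n = 12, value 276.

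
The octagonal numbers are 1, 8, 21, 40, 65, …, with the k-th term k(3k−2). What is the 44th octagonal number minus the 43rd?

Consecutive octagonal numbers differ by 6n − 5: here 6·44 − 5 = 259.

259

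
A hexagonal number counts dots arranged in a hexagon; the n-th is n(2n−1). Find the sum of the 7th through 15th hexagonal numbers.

Σ i(2i−1) = 2Σi² − Σi over i = 7..15.
Σi = 120 − 21 = 99 and Σi² = 1240 − 91 = 1149.
2·1149 − 1·99 = 2199.

2199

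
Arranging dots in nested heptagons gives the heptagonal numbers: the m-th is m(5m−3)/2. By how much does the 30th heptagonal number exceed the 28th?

287

30·(5·30 − 3)/2 = 2205 and 28·(5·28 − 3)/2 = 1918.
Difference: 2205 − 1918 = 287.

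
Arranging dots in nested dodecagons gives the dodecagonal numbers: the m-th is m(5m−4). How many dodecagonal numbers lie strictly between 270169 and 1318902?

281

The n-th dodecagonal number is n(5n−4).
Smallest index with value > 270169: n = 233 (giving 270513).
Largest index with value < 1318902: n = 513 (giving 1313793).
Indices 233 through 513: 281 terms.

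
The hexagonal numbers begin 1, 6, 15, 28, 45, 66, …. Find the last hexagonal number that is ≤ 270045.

Solve n(2n−1) ≤ 270045 for integer n.
n = 367 gives 269011 ≤ 270045, while n = 368 gives 270480 > 270045; so the answer is 269011.

269011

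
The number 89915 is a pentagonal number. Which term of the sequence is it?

245

Set n(3n−1)/2 = 89915, giving 3n² − n − 179830 = 0.
The discriminant is 1 + 24·89915 = 2157961, and √2157961 = 1469.
So n = (1 + 1469) / 6 = 1470/6 = 245.
Check: 245·(3·245 − 1)/2 = 89915. ✓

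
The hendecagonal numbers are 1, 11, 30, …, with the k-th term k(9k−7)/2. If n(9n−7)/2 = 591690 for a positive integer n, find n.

Set n(9n−7)/2 = 591690, giving 9n² − 7n − 1183380 = 0.
The discriminant is 49 + 72·591690 = 42601729, and √42601729 = 6527.
So n = (7 + 6527) / 18 = 6534/18 = 363.
Check: 363·(9·363 − 7)/2 = 591690. ✓

363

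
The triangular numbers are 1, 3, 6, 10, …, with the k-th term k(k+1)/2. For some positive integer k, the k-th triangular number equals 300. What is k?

24

Set n(n+1)/2 = 300, giving n² + n − 600 = 0.
The discriminant is 1 + 8·300 = 2401, and √2401 = 49.
So n = (-1 + 49) / 2 = 48/2 = 24.
Check: 24·25/2 = 300. ✓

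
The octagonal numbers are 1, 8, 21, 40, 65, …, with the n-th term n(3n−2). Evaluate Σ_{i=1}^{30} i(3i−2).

Σ i(3i−2) = 3Σi² − 2Σi over i = 1..30.
Σi = 465 and Σi² = 9455.
3·9455 − 2·465 = 27435.

27435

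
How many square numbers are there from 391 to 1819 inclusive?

23

The n-th square number is n².
Smallest index with value ≥ 391: n = 20 (giving 400).
Largest index with value ≤ 1819: n = 42 (giving 1764).
Indices 20 through 42: 23 terms.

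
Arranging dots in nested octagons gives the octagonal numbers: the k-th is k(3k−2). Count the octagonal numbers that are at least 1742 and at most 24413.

The n-th octagonal number is n(3n−2).
Smallest index with value ≥ 1742: n = 25 (giving 1825).
Largest index with value ≤ 24413: n = 90 (giving 24120).
Indices 25 through 90: 66 terms.

66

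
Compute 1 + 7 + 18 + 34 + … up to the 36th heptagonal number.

39516

Σ i(5i−3)/2 = (5Σi² − 3Σi) / 2 over i = 1..36.
Σi = 666 and Σi² = 16206.
(5·16206 − 3·666) / 2 = 79032/2 = 39516.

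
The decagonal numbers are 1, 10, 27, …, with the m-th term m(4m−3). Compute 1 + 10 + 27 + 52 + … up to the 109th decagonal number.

Σ i(4i−3) = 4Σi² − 3Σi over i = 1..109.
Σi = 5995 and Σi² = 437635.
4·437635 − 3·5995 = 1732555.

1732555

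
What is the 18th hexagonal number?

The 18th hexagonal number is n(2n−1) with n = 18.
18·(2·18 − 1) = 18·35 = 630.

630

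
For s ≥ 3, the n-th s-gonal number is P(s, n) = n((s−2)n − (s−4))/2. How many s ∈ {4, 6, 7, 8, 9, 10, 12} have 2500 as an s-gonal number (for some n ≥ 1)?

s = 4: P(4, 50) = 2500. ✓
s = 6: P(6, 35) = 2415 and P(6, 36) = 2556; 2500 is not s-gonal.
s = 7: P(7, 31) = 2356 and P(7, 32) = 2512; 2500 is not s-gonal.
s = 8: P(8, 29) = 2465 and P(8, 30) = 2640; 2500 is not s-gonal.
s = 9: P(9, 27) = 2484 and P(9, 28) = 2674; 2500 is not s-gonal.
s = 10: P(10, 25) = 2425 and P(10, 26) = 2626; 2500 is not s-gonal.
s = 12: P(12, 22) = 2332 and P(12, 23) = 2553; 2500 is not s-gonal.
Hits: s ∈ {4} → 1.

1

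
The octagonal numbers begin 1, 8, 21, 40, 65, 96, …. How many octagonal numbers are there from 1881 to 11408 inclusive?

37

The n-th octagonal number is n(3n−2).
Smallest index with value ≥ 1881: n = 26 (giving 1976).
Largest index with value ≤ 11408: n = 62 (giving 11408).
Indices 26 through 62: 37 terms.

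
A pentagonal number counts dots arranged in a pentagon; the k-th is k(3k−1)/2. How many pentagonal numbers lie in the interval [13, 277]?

The n-th pentagonal number is n(3n−1)/2.
Smallest index with value ≥ 13: n = 4 (giving 22).
Largest index with value ≤ 277: n = 13 (giving 247).
Indices 4 through 13: 10 terms.

10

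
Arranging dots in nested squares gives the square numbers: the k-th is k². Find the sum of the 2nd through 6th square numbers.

Σ_{i=2}^{6} i² = 91 − 1 = 90.

90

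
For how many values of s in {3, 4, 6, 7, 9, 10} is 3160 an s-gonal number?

2

s = 3: P(3, 79) = 3160. ✓
s = 4: P(4, 56) = 3136 and P(4, 57) = 3249; 3160 is not s-gonal.
s = 6: P(6, 40) = 3160. ✓
s = 7: P(7, 35) = 3010 and P(7, 36) = 3186; 3160 is not s-gonal.
s = 9: P(9, 30) = 3075 and P(9, 31) = 3286; 3160 is not s-gonal.
s = 10: P(10, 28) = 3052 and P(10, 29) = 3277; 3160 is not s-gonal.
Hits: s ∈ {3, 6} → 2.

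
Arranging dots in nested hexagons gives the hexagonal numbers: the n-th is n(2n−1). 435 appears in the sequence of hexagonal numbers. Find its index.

Set n(2n−1) = 435, giving 2n² − n − 435 = 0.
The discriminant is 1 + 8·435 = 3481, and √3481 = 59.
So n = (1 + 59) / 4 = 60/4 = 15.

15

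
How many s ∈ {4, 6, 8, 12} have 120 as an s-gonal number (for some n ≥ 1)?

1

s = 4: P(4, 10) = 100 and P(4, 11) = 121; 120 is not s-gonal.
s = 6: P(6, 8) = 120. ✓
s = 8: P(8, 6) = 96 and P(8, 7) = 133; 120 is not s-gonal.
s = 12: P(12, 5) = 105 and P(12, 6) = 156; 120 is not s-gonal.
Hits: s ∈ {6} → 1.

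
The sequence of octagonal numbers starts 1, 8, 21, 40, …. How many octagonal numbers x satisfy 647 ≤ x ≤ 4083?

The n-th octagonal number is n(3n−2).
Smallest index with value ≥ 647: n = 16 (giving 736).
Largest index with value ≤ 4083: n = 37 (giving 4033).
Indices 16 through 37: 22 terms.

22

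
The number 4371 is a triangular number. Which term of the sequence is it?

93

Set n(n+1)/2 = 4371, giving n² + n − 8742 = 0.
The discriminant is 1 + 8·4371 = 34969, and √34969 = 187.
So n = (-1 + 187) / 2 = 186/2 = 93.
Check: 93·94/2 = 4371. ✓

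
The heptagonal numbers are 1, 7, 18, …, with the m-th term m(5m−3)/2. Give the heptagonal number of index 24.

24·(5·24 − 3)/2 = 24·117/2 = 1404.

1404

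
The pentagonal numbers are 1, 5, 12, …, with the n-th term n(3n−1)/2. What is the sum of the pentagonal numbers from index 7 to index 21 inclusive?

Σ i(3i−1)/2 = (3Σi² − Σi) / 2 over i = 7..21.
Σi = 231 − 21 = 210 and Σi² = 3311 − 91 = 3220.
(3·3220 − 1·210) / 2 = 9450/2 = 4725.

4725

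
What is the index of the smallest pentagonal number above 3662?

50

Solve n(3n−1)/2 > 3662 for integer n.
The largest n with value ≤ 3662 is 49 (since 3577 ≤ 3662 < 3725), so the first above is n = 50, value 3725.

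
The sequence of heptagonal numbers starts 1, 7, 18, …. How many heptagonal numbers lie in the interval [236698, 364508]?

75

The n-th heptagonal number is n(5n−3)/2.
Smallest index with value ≥ 236698: n = 308 (giving 236698).
Largest index with value ≤ 364508: n = 382 (giving 364237).
Indices 308 through 382: 75 terms.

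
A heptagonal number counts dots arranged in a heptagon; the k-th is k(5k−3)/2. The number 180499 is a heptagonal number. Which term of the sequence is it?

Set n(5n−3)/2 = 180499, giving 5n² − 3n − 360998 = 0.
So n = (3 + 2687) / 10 = 2690/10 = 269.

269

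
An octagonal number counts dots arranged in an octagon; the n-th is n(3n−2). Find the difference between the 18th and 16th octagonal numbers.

18·(3·18 − 2) = 936 and 16·(3·16 − 2) = 736.
Difference: 936 − 736 = 200.

200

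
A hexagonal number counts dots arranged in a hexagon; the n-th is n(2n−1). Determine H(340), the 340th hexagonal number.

230860

The 340th hexagonal number is n(2n−1) with n = 340.
340·(2·340 − 1) = 340·679 = 230860.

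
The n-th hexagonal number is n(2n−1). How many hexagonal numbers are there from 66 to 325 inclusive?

The n-th hexagonal number is n(2n−1).
Smallest index with value ≥ 66: n = 6 (giving 66).
Largest index with value ≤ 325: n = 13 (giving 325).
Indices 6 through 13: 8 terms.

8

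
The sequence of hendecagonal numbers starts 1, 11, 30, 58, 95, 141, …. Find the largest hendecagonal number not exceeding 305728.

305631

Solve n(9n−7)/2 ≤ 305728 for integer n.
n = 261 gives 305631 ≤ 305728, while n = 262 gives 307981 > 305728; so the answer is 305631.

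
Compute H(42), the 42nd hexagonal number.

3486

The 42nd hexagonal number is n(2n−1) with n = 42.
42·(2·42 − 1) = 42·83 = 3486.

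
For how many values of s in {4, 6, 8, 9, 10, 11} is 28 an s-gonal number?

s = 4: P(4, 5) = 25 and P(4, 6) = 36; 28 is not s-gonal.
s = 6: P(6, 4) = 28. ✓
s = 8: P(8, 3) = 21 and P(8, 4) = 40; 28 is not s-gonal.
s = 9: P(9, 3) = 24 and P(9, 4) = 46; 28 is not s-gonal.
s = 10: P(10, 3) = 27 and P(10, 4) = 52; 28 is not s-gonal.
s = 11: P(11, 2) = 11 and P(11, 3) = 30; 28 is not s-gonal.
Hits: s ∈ {6} → 1.

1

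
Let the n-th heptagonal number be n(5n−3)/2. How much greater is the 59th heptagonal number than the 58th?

291

Consecutive heptagonal numbers differ by 5n − 4: here 5·59 − 4 = 291.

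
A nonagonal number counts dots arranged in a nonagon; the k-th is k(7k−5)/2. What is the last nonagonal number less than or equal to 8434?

Solve n(7n−5)/2 ≤ 8434 for integer n.
n = 49 gives 8281 ≤ 8434, while n = 50 gives 8625 > 8434; so the answer is 8281.

8281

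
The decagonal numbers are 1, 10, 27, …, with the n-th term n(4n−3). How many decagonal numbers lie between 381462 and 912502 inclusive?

The n-th decagonal number is n(4n−3).
Smallest index with value ≥ 381462: n = 310 (giving 383470).
Largest index with value ≤ 912502: n = 478 (giving 912502).
Indices 310 through 478: 169 terms.

169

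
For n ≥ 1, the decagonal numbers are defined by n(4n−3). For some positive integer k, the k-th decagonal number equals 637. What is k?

13

Set n(4n−3) = 637, giving 4n² − 3n − 637 = 0.
The discriminant is 9 + 16·637 = 10201, and √10201 = 101.
So n = (3 + 101) / 8 = 104/8 = 13.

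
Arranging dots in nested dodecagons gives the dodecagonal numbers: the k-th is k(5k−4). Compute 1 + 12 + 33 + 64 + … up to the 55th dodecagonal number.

278740

Σ i(5i−4) = 5Σi² − 4Σi over i = 1..55.
Σi = 1540 and Σi² = 56980.
5·56980 − 4·1540 = 278740.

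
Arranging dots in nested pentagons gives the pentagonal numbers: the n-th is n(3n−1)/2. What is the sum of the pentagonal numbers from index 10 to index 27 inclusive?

Σ i(3i−1)/2 = (3Σi² − Σi) / 2 over i = 10..27.
Σi = 378 − 45 = 333 and Σi² = 6930 − 285 = 6645.
(3·6645 − 1·333) / 2 = 19602/2 = 9801.

9801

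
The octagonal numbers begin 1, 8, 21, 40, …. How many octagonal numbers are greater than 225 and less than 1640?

The n-th octagonal number is n(3n−2).
Smallest index with value > 225: n = 10 (giving 280).
Largest index with value < 1640: n = 23 (giving 1541).
Indices 10 through 23: 14 terms.

14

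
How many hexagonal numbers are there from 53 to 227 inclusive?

The n-th hexagonal number is n(2n−1).
Smallest index with value ≥ 53: n = 6 (giving 66).
Largest index with value ≤ 227: n = 10 (giving 190).
Indices 6 through 10: 5 terms.

5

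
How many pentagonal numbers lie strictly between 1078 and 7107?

The n-th pentagonal number is n(3n−1)/2.
Smallest index with value > 1078: n = 27 (giving 1080).
Largest index with value < 7107: n = 68 (giving 6902).
Indices 27 through 68: 42 terms.

42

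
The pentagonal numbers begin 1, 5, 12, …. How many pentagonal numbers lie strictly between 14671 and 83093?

The n-th pentagonal number is n(3n−1)/2.
Smallest index with value > 14671: n = 100 (giving 14950).
Largest index with value < 83093: n = 235 (giving 82720).
Indices 100 through 235: 136 terms.

136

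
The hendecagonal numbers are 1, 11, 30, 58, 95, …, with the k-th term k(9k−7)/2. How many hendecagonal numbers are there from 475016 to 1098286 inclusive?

The n-th hendecagonal number is n(9n−7)/2.
Smallest index with value ≥ 475016: n = 326 (giving 477101).
Largest index with value ≤ 1098286: n = 494 (giving 1096433).
Indices 326 through 494: 169 terms.

169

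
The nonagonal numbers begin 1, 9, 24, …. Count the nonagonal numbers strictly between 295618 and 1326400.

The n-th nonagonal number is n(7n−5)/2.
Smallest index with value > 295618: n = 291 (giving 295656).
Largest index with value < 1326400: n = 615 (giving 1322250).
Indices 291 through 615: 325 terms.

325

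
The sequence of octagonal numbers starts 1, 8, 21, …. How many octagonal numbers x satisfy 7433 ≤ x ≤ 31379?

The n-th octagonal number is n(3n−2).
Smallest index with value ≥ 7433: n = 51 (giving 7701).
Largest index with value ≤ 31379: n = 102 (giving 31008).
Indices 51 through 102: 52 terms.

52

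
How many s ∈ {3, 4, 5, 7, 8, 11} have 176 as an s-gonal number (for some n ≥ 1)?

s = 3: P(3, 18) = 171 and P(3, 19) = 190; 176 is not s-gonal.
s = 4: P(4, 13) = 169 and P(4, 14) = 196; 176 is not s-gonal.
s = 5: P(5, 11) = 176. ✓
s = 7: P(7, 8) = 148 and P(7, 9) = 189; 176 is not s-gonal.
s = 8: P(8, 8) = 176. ✓
s = 11: P(11, 6) = 141 and P(11, 7) = 196; 176 is not s-gonal.
Hits: s ∈ {5, 8} → 2.

2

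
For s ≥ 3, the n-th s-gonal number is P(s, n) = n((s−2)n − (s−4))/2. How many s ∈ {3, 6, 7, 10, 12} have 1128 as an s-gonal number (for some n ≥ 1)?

s = 3: P(3, 47) = 1128. ✓
s = 6: P(6, 24) = 1128. ✓
s = 7: P(7, 21) = 1071 and P(7, 22) = 1177; 1128 is not s-gonal.
s = 10: P(10, 17) = 1105 and P(10, 18) = 1242; 1128 is not s-gonal.
s = 12: P(12, 15) = 1065 and P(12, 16) = 1216; 1128 is not s-gonal.
Hits: s ∈ {3, 6} → 2.

2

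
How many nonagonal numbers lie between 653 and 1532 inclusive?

7

The n-th nonagonal number is n(7n−5)/2.
Smallest index with value ≥ 653: n = 15 (giving 750).
Largest index with value ≤ 1532: n = 21 (giving 1491).
Indices 15 through 21: 7 terms.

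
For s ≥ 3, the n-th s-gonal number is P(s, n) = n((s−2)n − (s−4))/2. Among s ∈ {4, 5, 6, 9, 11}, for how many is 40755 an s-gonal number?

s = 4: P(4, 201) = 40401 and P(4, 202) = 40804; 40755 is not s-gonal.
s = 5: P(5, 165) = 40755. ✓
s = 6: P(6, 143) = 40755. ✓
s = 9: P(9, 108) = 40554 and P(9, 109) = 41311; 40755 is not s-gonal.
s = 11: P(11, 95) = 40280 and P(11, 96) = 41136; 40755 is not s-gonal.
Hits: s ∈ {5, 6} → 2.

2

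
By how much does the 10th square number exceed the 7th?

51

10² = 100 and 7² = 49.
Difference: 100 − 49 = 51.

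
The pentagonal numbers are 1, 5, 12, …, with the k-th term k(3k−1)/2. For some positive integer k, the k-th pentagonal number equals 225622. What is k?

388

Set n(3n−1)/2 = 225622, giving 3n² − n − 451244 = 0.
So n = (1 + 2327) / 6 = 2328/6 = 388.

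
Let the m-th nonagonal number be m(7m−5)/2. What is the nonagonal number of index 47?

7614

The 47th nonagonal number is n(7n−5)/2 with n = 47.
47·(7·47 − 5)/2 = 47·324/2 = 47·162 = 7614.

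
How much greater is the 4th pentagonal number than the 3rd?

Consecutive pentagonal numbers differ by 3n − 2: here 3·4 − 2 = 10.

10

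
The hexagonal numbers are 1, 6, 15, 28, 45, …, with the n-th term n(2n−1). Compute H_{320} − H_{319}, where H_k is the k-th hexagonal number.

Consecutive hexagonal numbers differ by 4n − 3: here 4·320 − 3 = 1277.

1277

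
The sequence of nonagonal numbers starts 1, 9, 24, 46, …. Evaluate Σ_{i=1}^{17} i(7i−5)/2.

Σ i(7i−5)/2 = (7Σi² − 5Σi) / 2 over i = 1..17.
Σi = 153 and Σi² = 1785.
(7·1785 − 5·153) / 2 = 11730/2 = 5865.

5865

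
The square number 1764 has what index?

We need n² = 1764, so n = √1764 = 42.
Check: 42² = 1764. ✓

42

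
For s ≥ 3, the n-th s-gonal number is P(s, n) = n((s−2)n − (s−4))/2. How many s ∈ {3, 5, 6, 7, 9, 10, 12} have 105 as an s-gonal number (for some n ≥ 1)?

s = 3: P(3, 14) = 105. ✓
s = 5: P(5, 8) = 92 and P(5, 9) = 117; 105 is not s-gonal.
s = 6: P(6, 7) = 91 and P(6, 8) = 120; 105 is not s-gonal.
s = 7: P(7, 6) = 81 and P(7, 7) = 112; 105 is not s-gonal.
s = 9: P(9, 5) = 75 and P(9, 6) = 111; 105 is not s-gonal.
s = 10: P(10, 5) = 85 and P(10, 6) = 126; 105 is not s-gonal.
s = 12: P(12, 5) = 105. ✓
Hits: s ∈ {3, 12} → 2.

2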